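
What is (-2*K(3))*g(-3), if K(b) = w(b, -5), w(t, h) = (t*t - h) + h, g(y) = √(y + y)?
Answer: -18*I*√6 ≈ -44.091*I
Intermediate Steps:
g(y) = √2*√y (g(y) = √(2*y) = √2*√y)
w(t, h) = t² (w(t, h) = (t² - h) + h = t²)
K(b) = b²
(-2*K(3))*g(-3) = (-2*3²)*(√2*√(-3)) = (-2*9)*(√2*(I*√3)) = -18*I*√6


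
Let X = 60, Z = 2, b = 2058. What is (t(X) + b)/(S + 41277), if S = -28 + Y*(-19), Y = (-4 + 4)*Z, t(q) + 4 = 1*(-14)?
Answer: 2040/41249 ≈ 0.049456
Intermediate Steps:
t(q) = -18 (t(q) = -4 + 1*(-14) = -4 - 14 = -18)
Y = 0 (Y = (-4 + 4)*2 = 0*2 = 0)
S = -28 (S = -28 + 0*(-19) = -28 + 0 = -28)
(t(X) + b)/(S + 41277) = (-18 + 2058)/(-28 + 41277) = 2040/41249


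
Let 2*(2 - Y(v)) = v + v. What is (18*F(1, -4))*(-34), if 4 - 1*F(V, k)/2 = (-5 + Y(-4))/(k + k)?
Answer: -5049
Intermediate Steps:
Y(v) = 2 - v (Y(v) = 2 - (v + v)/2 = 2 - v)
F(V, k) = 8 - 1/k (F(V, k) = 8 - 2*(-5 + (2 - 1*(-4)))/(k + k) = 8 - 2*(-5 + (2 + 4))/(2*k) = 8 - 2*(-5 + 6)*1/(2*k) = 8 - 2*1/(2*k) = 8 - 1/k)
(18*F(1, -4))*(-34) = (18*(8 - 1/(-4)))*(-34) = (18*(8 - 1*(-1/4)))*(-34) = (18*(8 + 1/4))*(-34) = (18*(33/4))*(-34) = (297/2)*(-34) = -5049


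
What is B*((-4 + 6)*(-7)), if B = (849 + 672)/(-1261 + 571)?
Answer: 3549/115 ≈ 30.861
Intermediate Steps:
B = -507/230 (B = 1521/(-690) = 1521*(-1/690) = -507/230 ≈ -2.2043)
B*((-4 + 6)*(-7)) = -507*(-4 + 6)*(-7)/230 = -507*(-7)/115 = -507/230*(-14) = 3549/115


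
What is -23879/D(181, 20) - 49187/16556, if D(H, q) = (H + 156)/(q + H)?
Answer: -79480061543/5579372 ≈ -14245.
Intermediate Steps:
D(H, q) = (156 + H)/(H + q)
-23879/D(181, 20) - 49187/16556 = -23879*(181 + 20)/(156 + 181) - 49187/16556 = -23879/(337/201) - 49187*1/16556 = -23879/((1/201)*337) - 49187/16556 = -23879/337/201 - 49187/16556 = -23879*201/337 - 49187/16556 = -4799679/337 - 49187/16556 = -79480061543/5579372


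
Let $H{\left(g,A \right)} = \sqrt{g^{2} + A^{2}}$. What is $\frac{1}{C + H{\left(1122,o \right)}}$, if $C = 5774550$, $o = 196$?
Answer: $\frac{115491}{666908528104} - \frac{\sqrt{12973}}{3334542640520} \approx 1.7314 \cdot 10^{-7}$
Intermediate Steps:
$H{\left(g,A \right)} = \sqrt{A^{2} + g^{2}}$
$\frac{1}{C + H{\left(1122,o \right)}} = \frac{1}{5774550 + \sqrt{196^{2} + 1122^{2}}} = \frac{1}{5774550 + \sqrt{38416 + 1258884}} = \frac{1}{5774550 + \sqrt{1297300}} = \frac{1}{5774550 + 10 \sqrt{12973}}$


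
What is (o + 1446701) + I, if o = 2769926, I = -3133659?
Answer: 1082968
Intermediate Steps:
(o + 1446701) + I = (2769926 + 1446701) - 3133659 = 4216627 - 3133659 = 1082968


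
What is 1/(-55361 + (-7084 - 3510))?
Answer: -1/65955 ≈ -1.5162e-5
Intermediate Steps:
1/(-55361 + (-7084 - 3510)) = 1/(-55361 - 10594) = 1/(-65955) = -1/65955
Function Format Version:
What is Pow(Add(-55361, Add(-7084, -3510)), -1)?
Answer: Rational(-1, 65955) ≈ -1.5162e-5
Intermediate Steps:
Pow(Add(-55361, Add(-7084, -3510)), -1) = Pow(Add(-55361, -10594), -1) = Pow(-65955, -1) = Rational(-1, 65955)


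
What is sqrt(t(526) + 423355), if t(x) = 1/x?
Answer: sqrt(117132168506)/526 ≈ 650.66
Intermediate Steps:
sqrt(t(526) + 423355) = sqrt(1/526 + 423355) = sqrt(222684731/526) = sqrt(117132168506)/526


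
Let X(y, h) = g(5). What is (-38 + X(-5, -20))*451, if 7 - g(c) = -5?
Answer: -11726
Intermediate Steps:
g(c) = 12 (g(c) = 7 - 1*(-5) = 7 + 5 = 12)
X(y, h) = 12
(-38 + X(-5, -20))*451 = (-38 + 12)*451 = -26*451 = -11726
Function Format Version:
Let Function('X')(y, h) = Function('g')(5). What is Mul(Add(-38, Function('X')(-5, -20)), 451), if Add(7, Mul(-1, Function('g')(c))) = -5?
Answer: -11726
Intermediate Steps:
Function('g')(c) = 12 (Function('g')(c) = Add(7, Mul(-1, -5)) = Add(7, 5) = 12)
Function('X')(y, h) = 12
Mul(Add(-38, Function('X')(-5, -20)), 451) = Mul(Add(-38, 12), 451) = Mul(-26, 451) = -11726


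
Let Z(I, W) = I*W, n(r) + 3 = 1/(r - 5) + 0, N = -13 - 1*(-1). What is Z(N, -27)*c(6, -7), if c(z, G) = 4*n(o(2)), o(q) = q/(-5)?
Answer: -4128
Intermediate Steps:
o(q) = -q/5 (o(q) = q*(-1/5) = -q/5)
N = -12 (N = -13 + 1 = -12)
n(r) = -3 + 1/(-5 + r) (n(r) = -3 + (1/(r - 5) + 0) = -3 + (1/(-5 + r) + 0) = -3 + 1/(-5 + r))
c(z, G) = -344/27 (c(z, G) = 4*((16 - (-3)*2/5)/(-5 - 1/5*2)) = 4*((16 - 3*(-2/5))/(-5 - 2/5)) = 4*((16 + 6/5)/(-27/5)) = 4*(-5/27*86/5) = 4*(-86/27) = -344/27)
Z(N, -27)*c(6, -7) = -12*(-27)*(-344/27) = 324*(-344/27) = -4128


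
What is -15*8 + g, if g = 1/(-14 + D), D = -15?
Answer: -3481/29 ≈ -120.03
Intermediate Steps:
g = -1/29 (g = 1/(-14 - 15) = 1/(-29) = -1/29 ≈ -0.034483)
-15*8 + g = -15*8 - 1/29 = -120 - 1/29 = -3481/29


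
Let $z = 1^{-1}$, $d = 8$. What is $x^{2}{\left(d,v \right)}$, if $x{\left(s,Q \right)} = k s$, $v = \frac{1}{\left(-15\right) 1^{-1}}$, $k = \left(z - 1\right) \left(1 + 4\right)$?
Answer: $0$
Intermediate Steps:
$z = 1$
$k = 0$ ($k = \left(1 - 1\right) \left(1 + 4\right) = 0 \cdot 5 = 0$)
$v = - \frac{1}{15}$ ($v = \frac{1}{\left(-15\right) 1} = \frac{1}{-15} = - \frac{1}{15} \approx -0.066667$)
$x{\left(s,Q \right)} = 0$ ($x{\left(s,Q \right)} = 0 s = 0$)
$x^{2}{\left(d,v \right)} = 0^{2} = 0$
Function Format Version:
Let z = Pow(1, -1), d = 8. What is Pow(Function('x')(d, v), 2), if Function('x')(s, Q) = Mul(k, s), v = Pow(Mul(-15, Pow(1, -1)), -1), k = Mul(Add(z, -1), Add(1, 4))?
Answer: 0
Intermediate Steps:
z = 1
k = 0 (k = Mul(Add(1, -1), Add(1, 4)) = Mul(0, 5) = 0)
v = Rational(-1, 15) (v = Pow(Mul(-15, 1), -1) = Pow(-15, -1) = Rational(-1, 15) ≈ -0.066667)
Function('x')(s, Q) = 0 (Function('x')(s, Q) = Mul(0, s) = 0)
Pow(Function('x')(d, v), 2) = Pow(0, 2) = 0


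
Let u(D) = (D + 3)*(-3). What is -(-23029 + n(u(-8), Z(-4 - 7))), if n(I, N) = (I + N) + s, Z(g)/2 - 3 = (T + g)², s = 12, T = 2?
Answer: 22834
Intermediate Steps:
u(D) = -9 - 3*D (u(D) = (3 + D)*(-3) = -9 - 3*D)
Z(g) = 6 + 2*(2 + g)²
n(I, N) = 12 + I + N (n(I, N) = (I + N) + 12 = 12 + I + N)
-(-23029 + n(u(-8), Z(-4 - 7))) = -(-23029 + (12 + (-9 - 3*(-8)) + (6 + 2*(2 + (-4 - 7))²))) = -(-23029 + (12 + (-9 + 24) + (6 + 2*(2 - 11)²))) = -(-23029 + (12 + 15 + (6 + 2*(-9)²))) = -(-23029 + (12 + 15 + (6 + 2*81))) = -(-23029 + (12 + 15 + (6 + 162))) = -(-23029 + (12 + 15 + 168)) = -(-23029 + 195) = -1*(-22834) = 22834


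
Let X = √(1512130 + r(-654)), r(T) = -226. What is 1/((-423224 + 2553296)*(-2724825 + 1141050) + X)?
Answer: -140564782575/474202994408568567072004 - √94494/2845217966451411402432024 ≈ -2.9642e-13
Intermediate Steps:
X = 4*√94494 (X = √(1512130 - 226) = √1511904 = 4*√94494 ≈ 1229.6)
1/((-423224 + 2553296)*(-2724825 + 1141050) + X) = 1/((-423224 + 2553296)*(-2724825 + 1141050) + 4*√94494) = 1/(2130072*(-1583775) + 4*√94494) = 1/(-3373554781800 + 4*√94494)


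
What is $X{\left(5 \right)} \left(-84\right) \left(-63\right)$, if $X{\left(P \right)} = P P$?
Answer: $132300$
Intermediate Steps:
$X{\left(P \right)} = P^{2}$
$X{\left(5 \right)} \left(-84\right) \left(-63\right) = 5^{2} \left(-84\right) \left(-63\right) = 25 \left(-84\right) \left(-63\right) = \left(-2100\right) \left(-63\right) = 132300$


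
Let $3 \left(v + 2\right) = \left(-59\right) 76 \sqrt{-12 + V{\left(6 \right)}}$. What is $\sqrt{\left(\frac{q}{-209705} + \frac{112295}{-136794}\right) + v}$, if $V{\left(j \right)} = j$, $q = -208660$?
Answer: $\frac{\sqrt{-60101602397441796030 - 49198969850625854428848 i \sqrt{6}}}{5737277154} \approx 42.775 - 42.796 i$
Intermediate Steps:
$v = -2 - \frac{4484 i \sqrt{6}}{3}$ ($v = -2 + \frac{\left(-59\right) 76 \sqrt{-12 + 6}}{3} = -2 + \frac{\left(-4484\right) \sqrt{-6}}{3} = -2 + \frac{\left(-4484\right) i \sqrt{6}}{3} = -2 - \frac{4484 i \sqrt{6}}{3} \approx -2.0 - 3661.2 i$)
$\sqrt{\left(\frac{q}{-209705} + \frac{112295}{-136794}\right) + v} = \sqrt{\left(- \frac{208660}{-209705} + \frac{112295}{-136794}\right) - \left(2 + \frac{4484 i \sqrt{6}}{3}\right)} = \sqrt{\left(\left(-208660\right) \left(- \frac{1}{209705}\right) + 112295 \left(- \frac{1}{136794}\right)\right) - \left(2 + \frac{4484 i \sqrt{6}}{3}\right)} = \sqrt{\left(\frac{41732}{41941} - \frac{112295}{136794}\right) - \left(2 + \frac{4484 i \sqrt{6}}{3}\right)} = \sqrt{\frac{998922613}{5737277154} - \left(2 + \frac{4484 i \sqrt{6}}{3}\right)} = \sqrt{- \frac{10475631695}{5737277154} - \frac{4484 i \sqrt{6}}{3}}$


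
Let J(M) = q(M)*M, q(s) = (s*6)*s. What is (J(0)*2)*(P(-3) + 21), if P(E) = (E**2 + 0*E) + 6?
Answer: 0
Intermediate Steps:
q(s) = 6*s**2 (q(s) = (6*s)*s = 6*s**2)
J(M) = 6*M**3 (J(M) = (6*M**2)*M = 6*M**3)
P(E) = 6 + E**2 (P(E) = (E**2 + 0) + 6 = E**2 + 6 = 6 + E**2)
(J(0)*2)*(P(-3) + 21) = ((6*0**3)*2)*((6 + (-3)**2) + 21) = ((6*0)*2)*((6 + 9) + 21) = (0*2)*(15 + 21) = 0*36 = 0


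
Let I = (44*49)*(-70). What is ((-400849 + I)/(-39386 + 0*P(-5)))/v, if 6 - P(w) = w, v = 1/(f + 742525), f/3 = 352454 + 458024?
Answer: 1751292183471/39386 ≈ 4.4465e+7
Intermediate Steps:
I = -150920 (I = 2156*(-70) = -150920)
f = 2431434 (f = 3*(352454 + 458024) = 3*810478 = 2431434)
v = 1/3173959 (v = 1/(2431434 + 742525) = 1/3173959 ≈ 3.1506e-7)
P(w) = 6 - w
((-400849 + I)/(-39386 + 0*P(-5)))/v = ((-400849 - 150920)/(-39386 + 0*(6 - 1*(-5))))/(1/3173959) = -551769/(-39386 + 0*(6 + 5))*3173959 = -551769/(-39386 + 0*11)*3173959 = -551769/(-39386 + 0)*3173959 = -551769/(-39386)*3173959 = -551769*(-1/39386)*3173959 = (551769/39386)*3173959 = 1751292183471/39386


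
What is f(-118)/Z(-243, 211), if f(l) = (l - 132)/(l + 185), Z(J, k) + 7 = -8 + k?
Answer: -125/6566 ≈ -0.019037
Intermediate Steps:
Z(J, k) = -15 + k (Z(J, k) = -7 + (-8 + k) = -15 + k)
f(l) = (-132 + l)/(185 + l)
f(-118)/Z(-243, 211) = ((-132 - 118)/(185 - 118))/(-15 + 211) = (-250/67)/196 = ((1/67)*(-250))*(1/196) = -250/67*1/196 = -125/6566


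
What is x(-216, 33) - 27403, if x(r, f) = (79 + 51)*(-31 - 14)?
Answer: -33253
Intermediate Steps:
x(r, f) = -5850 (x(r, f) = 130*(-45) = -5850)
x(-216, 33) - 27403 = -5850 - 27403 = -33253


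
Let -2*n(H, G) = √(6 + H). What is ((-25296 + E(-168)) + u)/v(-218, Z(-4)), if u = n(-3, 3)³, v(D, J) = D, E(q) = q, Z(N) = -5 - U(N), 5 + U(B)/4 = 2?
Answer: 12732/109 + 3*√3/1744 ≈ 116.81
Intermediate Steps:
n(H, G) = -√(6 + H)/2
U(B) = -12 (U(B) = -20 + 4*2 = -20 + 8 = -12)
Z(N) = 7 (Z(N) = -5 - 1*(-12) = -5 + 12 = 7)
u = -3*√3/8 (u = (-√(6 - 3)/2)³ = (-√3/2)³ = -3*√3/8 ≈ -0.64952)
((-25296 + E(-168)) + u)/v(-218, Z(-4)) = ((-25296 - 168) - 3*√3/8)/(-218) = (-25464 - 3*√3/8)*(-1/218) = 12732/109 + 3*√3/1744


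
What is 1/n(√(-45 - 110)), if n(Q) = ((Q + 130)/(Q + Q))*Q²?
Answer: -2*√155/(-20150*I + 155*√155) ≈ -0.00011727 - 0.0012245*I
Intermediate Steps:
n(Q) = Q*(130 + Q)/2 (n(Q) = ((130 + Q)/((2*Q)))*Q² = ((130 + Q)*(1/(2*Q)))*Q² = ((130 + Q)/(2*Q))*Q² = Q*(130 + Q)/2)
1/n(√(-45 - 110)) = 1/(√(-45 - 110)*(130 + √(-45 - 110))/2) = 1/(√(-155)*(130 + √(-155))/2) = 1/((I*√155)*(130 + I*√155)/2) = 1/(I*√155*(130 + I*√155)/2) = -2*I*√155/(155*(130 + I*√155))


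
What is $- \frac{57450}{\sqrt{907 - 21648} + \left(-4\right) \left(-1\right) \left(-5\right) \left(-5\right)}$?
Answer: $- \frac{1915000}{10247} + \frac{19150 i \sqrt{20741}}{10247} \approx -186.88 + 269.15 i$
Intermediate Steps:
$- \frac{57450}{\sqrt{907 - 21648} + \left(-4\right) \left(-1\right) \left(-5\right) \left(-5\right)} = - \frac{57450}{\sqrt{-20741} + 4 \left(-5\right) \left(-5\right)} = - \frac{57450}{i \sqrt{20741} - -100} = - \frac{57450}{i \sqrt{20741} + 100} = - \frac{57450}{100 + i \sqrt{20741}}$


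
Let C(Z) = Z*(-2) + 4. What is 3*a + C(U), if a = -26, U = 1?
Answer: -76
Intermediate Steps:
C(Z) = 4 - 2*Z (C(Z) = -2*Z + 4 = 4 - 2*Z)
3*a + C(U) = 3*(-26) + (4 - 2*1) = -78 + (4 - 2) = -78 + 2 = -76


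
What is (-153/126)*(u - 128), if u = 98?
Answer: 255/7 ≈ 36.429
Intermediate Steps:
(-153/126)*(u - 128) = (-153/126)*(98 - 128) = -153*1/126*(-30) = -17/14*(-30) = 255/7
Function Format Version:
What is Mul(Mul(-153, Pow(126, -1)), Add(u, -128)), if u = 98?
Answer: Rational(255, 7) ≈ 36.429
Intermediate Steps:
Mul(Mul(-153, Pow(126, -1)), Add(u, -128)) = Mul(Mul(-153, Pow(126, -1)), Add(98, -128)) = Mul(Mul(-153, Rational(1, 126)), -30) = Mul(Rational(-17, 14), -30) = Rational(255, 7)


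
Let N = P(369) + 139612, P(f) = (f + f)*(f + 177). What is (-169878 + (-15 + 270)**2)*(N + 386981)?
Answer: -97465162473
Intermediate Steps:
P(f) = 2*f*(177 + f) (P(f) = (2*f)*(177 + f) = 2*f*(177 + f))
N = 542560 (N = 2*369*(177 + 369) + 139612 = 2*369*546 + 139612 = 402948 + 139612 = 542560)
(-169878 + (-15 + 270)**2)*(N + 386981) = (-169878 + (-15 + 270)**2)*(542560 + 386981) = (-169878 + 255**2)*929541 = (-169878 + 65025)*929541 = -104853*929541 = -97465162473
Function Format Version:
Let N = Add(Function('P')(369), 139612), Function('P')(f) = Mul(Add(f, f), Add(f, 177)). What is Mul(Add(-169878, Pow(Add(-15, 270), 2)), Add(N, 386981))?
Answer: -97465162473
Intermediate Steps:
Function('P')(f) = Mul(2, f, Add(177, f)) (Function('P')(f) = Mul(Mul(2, f), Add(177, f)) = Mul(2, f, Add(177, f)))
N = 542560 (N = Add(Mul(2, 369, Add(177, 369)), 139612) = Add(Mul(2, 369, 546), 139612) = Add(402948, 139612) = 542560)
Mul(Add(-169878, Pow(Add(-15, 270), 2)), Add(N, 386981)) = Mul(Add(-169878, Pow(Add(-15, 270), 2)), Add(542560, 386981)) = Mul(Add(-169878, Pow(255, 2)), 929541) = Mul(Add(-169878, 65025), 929541) = Mul(-104853, 929541) = -97465162473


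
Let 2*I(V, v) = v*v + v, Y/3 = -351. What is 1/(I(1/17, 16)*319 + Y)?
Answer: 1/42331 ≈ 2.3623e-5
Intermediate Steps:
Y = -1053 (Y = 3*(-351) = -1053)
I(V, v) = v/2 + v²/2 (I(V, v) = (v*v + v)/2 = (v² + v)/2 = (v + v²)/2 = v/2 + v²/2)
1/(I(1/17, 16)*319 + Y) = 1/(((½)*16*(1 + 16))*319 - 1053) = 1/(((½)*16*17)*319 - 1053) = 1/(136*319 - 1053) = 1/(43384 - 1053) = 1/42331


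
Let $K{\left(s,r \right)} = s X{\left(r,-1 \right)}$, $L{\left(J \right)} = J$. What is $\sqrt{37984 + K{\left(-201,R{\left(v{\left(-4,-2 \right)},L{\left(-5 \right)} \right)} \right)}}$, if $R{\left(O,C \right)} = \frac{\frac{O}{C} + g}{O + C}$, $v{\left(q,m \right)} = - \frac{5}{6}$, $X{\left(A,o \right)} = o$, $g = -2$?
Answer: $\sqrt{38185} \approx 195.41$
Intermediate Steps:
$v{\left(q,m \right)} = - \frac{5}{6}$ ($v{\left(q,m \right)} = \left(-5\right) \frac{1}{6} = - \frac{5}{6}$)
$R{\left(O,C \right)} = \frac{-2 + \frac{O}{C}}{C + O}$ ($R{\left(O,C \right)} = \frac{\frac{O}{C} - 2}{O + C} = \frac{-2 + \frac{O}{C}}{C + O}$)
$K{\left(s,r \right)} = - s$ ($K{\left(s,r \right)} = s \left(-1\right) = - s$)
$\sqrt{37984 + K{\left(-201,R{\left(v{\left(-4,-2 \right)},L{\left(-5 \right)} \right)} \right)}} = \sqrt{37984 - -201} = \sqrt{37984 + 201} = \sqrt{38185}$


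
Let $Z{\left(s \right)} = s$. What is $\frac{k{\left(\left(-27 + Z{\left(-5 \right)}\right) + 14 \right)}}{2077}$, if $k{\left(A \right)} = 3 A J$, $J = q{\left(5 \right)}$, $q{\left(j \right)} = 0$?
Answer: $0$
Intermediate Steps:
$J = 0$
$k{\left(A \right)} = 0$ ($k{\left(A \right)} = 3 A 0 = 0$)
$\frac{k{\left(\left(-27 + Z{\left(-5 \right)}\right) + 14 \right)}}{2077} = \frac{0}{2077} = 0 \cdot \frac{1}{2077} = 0$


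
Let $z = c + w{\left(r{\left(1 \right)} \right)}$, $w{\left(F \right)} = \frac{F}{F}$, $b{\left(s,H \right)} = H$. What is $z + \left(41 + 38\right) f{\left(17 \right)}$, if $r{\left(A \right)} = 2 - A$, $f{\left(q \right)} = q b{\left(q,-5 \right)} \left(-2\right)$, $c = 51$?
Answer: $13482$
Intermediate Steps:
$f{\left(q \right)} = 10 q$ ($f{\left(q \right)} = q \left(-5\right) \left(-2\right) = - 5 q \left(-2\right) = 10 q$)
$w{\left(F \right)} = 1$
$z = 52$ ($z = 51 + 1 = 52$)
$z + \left(41 + 38\right) f{\left(17 \right)} = 52 + \left(41 + 38\right) 10 \cdot 17 = 52 + 79 \cdot 170 = 52 + 13430 = 13482$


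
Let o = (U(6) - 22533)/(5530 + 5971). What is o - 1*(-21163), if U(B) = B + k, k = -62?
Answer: 34767582/1643 ≈ 21161.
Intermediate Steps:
U(B) = -62 + B (U(B) = B - 62 = -62 + B)
o = -3227/1643 (o = ((-62 + 6) - 22533)/(5530 + 5971) = (-56 - 22533)/11501 = -22589*1/11501 = -3227/1643 ≈ -1.9641)
o - 1*(-21163) = -3227/1643 - 1*(-21163) = -3227/1643 + 21163 = 34767582/1643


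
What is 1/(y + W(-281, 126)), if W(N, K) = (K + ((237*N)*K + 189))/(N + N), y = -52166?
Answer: -562/20926385 ≈ -2.6856e-5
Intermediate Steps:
W(N, K) = (189 + K + 237*K*N)/(2*N) (W(N, K) = (K + (237*K*N + 189))/((2*N)) = (K + (189 + 237*K*N))*(1/(2*N)) = (189 + K + 237*K*N)*(1/(2*N)) = (189 + K + 237*K*N)/(2*N))
1/(y + W(-281, 126)) = 1/(-52166 + (½)*(189 + 126 + 237*126*(-281))/(-281)) = 1/(-52166 + (½)*(-1/281)*(189 + 126 - 8391222)) = 1/(-52166 + (½)*(-1/281)*(-8390907)) = 1/(-52166 + 8390907/562) = 1/(-20926385/562) = -562/20926385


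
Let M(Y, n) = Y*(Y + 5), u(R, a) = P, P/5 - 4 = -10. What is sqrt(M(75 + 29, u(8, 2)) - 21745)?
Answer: I*sqrt(10409) ≈ 102.02*I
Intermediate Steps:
P = -30 (P = 20 + 5*(-10) = 20 - 50 = -30)
u(R, a) = -30
M(Y, n) = Y*(5 + Y)
sqrt(M(75 + 29, u(8, 2)) - 21745) = sqrt((75 + 29)*(5 + (75 + 29)) - 21745) = sqrt(104*(5 + 104) - 21745) = sqrt(104*109 - 21745) = sqrt(11336 - 21745) = sqrt(-10409) = I*sqrt(10409)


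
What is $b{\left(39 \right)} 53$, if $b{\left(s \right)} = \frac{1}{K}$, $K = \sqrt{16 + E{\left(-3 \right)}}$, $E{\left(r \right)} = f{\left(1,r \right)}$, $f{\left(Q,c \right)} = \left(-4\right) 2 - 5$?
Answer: $\frac{53 \sqrt{3}}{3} \approx 30.6$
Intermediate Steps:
$f{\left(Q,c \right)} = -13$ ($f{\left(Q,c \right)} = -8 - 5 = -13$)
$E{\left(r \right)} = -13$
$K = \sqrt{3}$ ($K = \sqrt{16 - 13} = \sqrt{3} \approx 1.732$)
$b{\left(s \right)} = \frac{\sqrt{3}}{3}$ ($b{\left(s \right)} = \frac{1}{\sqrt{3}} = \frac{\sqrt{3}}{3}$)
$b{\left(39 \right)} 53 = \frac{\sqrt{3}}{3} \cdot 53 = \frac{53 \sqrt{3}}{3}$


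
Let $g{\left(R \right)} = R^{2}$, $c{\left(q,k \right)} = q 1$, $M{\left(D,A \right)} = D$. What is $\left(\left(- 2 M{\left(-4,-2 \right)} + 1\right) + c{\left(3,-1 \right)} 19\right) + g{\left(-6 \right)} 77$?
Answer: $2838$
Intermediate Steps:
$c{\left(q,k \right)} = q$
$\left(\left(- 2 M{\left(-4,-2 \right)} + 1\right) + c{\left(3,-1 \right)} 19\right) + g{\left(-6 \right)} 77 = \left(\left(\left(-2\right) \left(-4\right) + 1\right) + 3 \cdot 19\right) + \left(-6\right)^{2} \cdot 77 = \left(\left(8 + 1\right) + 57\right) + 36 \cdot 77 = \left(9 + 57\right) + 2772 = 66 + 2772 = 2838$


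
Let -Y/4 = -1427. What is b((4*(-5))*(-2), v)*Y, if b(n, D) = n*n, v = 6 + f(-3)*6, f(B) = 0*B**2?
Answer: 9132800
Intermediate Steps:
f(B) = 0
v = 6 (v = 6 + 0*6 = 6 + 0 = 6)
b(n, D) = n**2
Y = 5708 (Y = -4*(-1427) = 5708)
b((4*(-5))*(-2), v)*Y = ((4*(-5))*(-2))**2*5708 = (-20*(-2))**2*5708 = 40**2*5708 = 1600*5708 = 9132800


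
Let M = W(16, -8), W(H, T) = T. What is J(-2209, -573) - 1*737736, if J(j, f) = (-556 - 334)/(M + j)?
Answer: -1635559822/2217 ≈ -7.3774e+5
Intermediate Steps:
M = -8
J(j, f) = -890/(-8 + j) (J(j, f) = (-556 - 334)/(-8 + j) = -890/(-8 + j))
J(-2209, -573) - 1*737736 = -890/(-8 - 2209) - 1*737736 = -890/(-2217) - 737736 = -890*(-1/2217) - 737736 = 890/2217 - 737736 = -1635559822/2217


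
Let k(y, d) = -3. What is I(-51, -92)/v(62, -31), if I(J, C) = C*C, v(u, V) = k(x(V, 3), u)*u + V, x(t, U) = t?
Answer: -8464/217 ≈ -39.005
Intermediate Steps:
v(u, V) = V - 3*u (v(u, V) = -3*u + V = V - 3*u)
I(J, C) = C²
I(-51, -92)/v(62, -31) = (-92)²/(-31 - 3*62) = 8464/(-31 - 186) = 8464/(-217) = 8464*(-1/217) = -8464/217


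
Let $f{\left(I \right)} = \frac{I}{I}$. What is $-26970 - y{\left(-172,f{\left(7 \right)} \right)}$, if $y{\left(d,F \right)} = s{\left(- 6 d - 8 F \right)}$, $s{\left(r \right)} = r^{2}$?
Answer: $-1075546$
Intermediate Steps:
$f{\left(I \right)} = 1$
$y{\left(d,F \right)} = \left(- 8 F - 6 d\right)^{2}$ ($y{\left(d,F \right)} = \left(- 6 d - 8 F\right)^{2} = \left(- 8 F - 6 d\right)^{2}$)
$-26970 - y{\left(-172,f{\left(7 \right)} \right)} = -26970 - 4 \left(3 \left(-172\right) + 4 \cdot 1\right)^{2} = -26970 - 4 \left(-516 + 4\right)^{2} = -26970 - 4 \left(-512\right)^{2} = -26970 - 4 \cdot 262144 = -26970 - 1048576 = -1075546$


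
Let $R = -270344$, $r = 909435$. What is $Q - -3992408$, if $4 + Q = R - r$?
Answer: $2812625$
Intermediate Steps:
$Q = -1179783$ ($Q = -4 - 1179779 = -1179783$)
$Q - -3992408 = -1179783 - -3992408 = -1179783 + 3992408 = 2812625$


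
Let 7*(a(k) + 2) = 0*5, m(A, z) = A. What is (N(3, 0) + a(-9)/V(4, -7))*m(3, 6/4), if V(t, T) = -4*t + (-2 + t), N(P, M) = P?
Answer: 66/7 ≈ 9.4286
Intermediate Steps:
V(t, T) = -2 - 3*t
a(k) = -2 (a(k) = -2 + (0*5)/7 = -2 + (1/7)*0 = -2 + 0 = -2)
(N(3, 0) + a(-9)/V(4, -7))*m(3, 6/4) = (3 - 2/(-2 - 3*4))*3 = (3 - 2/(-2 - 12))*3 = (3 - 2/(-14))*3 = (3 - 2*(-1/14))*3 = (3 + 1/7)*3 = (22/7)*3 = 66/7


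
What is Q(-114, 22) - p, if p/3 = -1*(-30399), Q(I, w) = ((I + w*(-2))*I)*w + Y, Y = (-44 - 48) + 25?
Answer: 305000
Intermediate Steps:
Y = -67 (Y = -92 + 25 = -67)
Q(I, w) = -67 + I*w*(I - 2*w) (Q(I, w) = ((I + w*(-2))*I)*w - 67 = ((I - 2*w)*I)*w - 67 = (I*(I - 2*w))*w - 67 = I*w*(I - 2*w) - 67 = -67 + I*w*(I - 2*w))
p = 91197 (p = 3*(-1*(-30399)) = 3*30399 = 91197)
Q(-114, 22) - p = (-67 + 22*(-114)**2 - 2*(-114)*22**2) - 1*91197 = (-67 + 22*12996 - 2*(-114)*484) - 91197 = (-67 + 285912 + 110352) - 91197 = 396197 - 91197 = 305000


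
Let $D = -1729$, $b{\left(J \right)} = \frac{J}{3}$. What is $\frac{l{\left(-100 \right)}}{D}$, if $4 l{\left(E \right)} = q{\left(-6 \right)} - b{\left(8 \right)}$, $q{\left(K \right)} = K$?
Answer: $\frac{1}{798} \approx 0.0012531$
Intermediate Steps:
$b{\left(J \right)} = \frac{J}{3}$ ($b{\left(J \right)} = J \frac{1}{3} = \frac{J}{3}$)
$l{\left(E \right)} = - \frac{13}{6}$ ($l{\left(E \right)} = \frac{-6 - \frac{1}{3} \cdot 8}{4} = \frac{-6 - \frac{8}{3}}{4} = \frac{1}{4} \left(- \frac{26}{3}\right) = - \frac{13}{6}$)
$\frac{l{\left(-100 \right)}}{D} = - \frac{13}{6 \left(-1729\right)} = \left(- \frac{13}{6}\right) \left(- \frac{1}{1729}\right) = \frac{1}{798}$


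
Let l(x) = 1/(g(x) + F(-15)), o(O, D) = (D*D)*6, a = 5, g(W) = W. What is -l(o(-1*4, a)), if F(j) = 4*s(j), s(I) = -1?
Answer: -1/146 ≈ -0.0068493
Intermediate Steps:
o(O, D) = 6*D² (o(O, D) = D²*6 = 6*D²)
F(j) = -4 (F(j) = 4*(-1) = -4)
l(x) = 1/(-4 + x) (l(x) = 1/(x - 4) = 1/(-4 + x))
-l(o(-1*4, a)) = -1/(-4 + 6*5²) = -1/(-4 + 6*25) = -1/(-4 + 150) = -1/146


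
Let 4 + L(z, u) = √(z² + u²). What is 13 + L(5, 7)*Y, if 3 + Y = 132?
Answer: -503 + 129*√74 ≈ 606.70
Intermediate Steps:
Y = 129 (Y = -3 + 132 = 129)
L(z, u) = -4 + √(u² + z²) (L(z, u) = -4 + √(z² + u²) = -4 + √(u² + z²))
13 + L(5, 7)*Y = 13 + (-4 + √(7² + 5²))*129 = 13 + (-4 + √(49 + 25))*129 = 13 + (-4 + √74)*129 = 13 + (-516 + 129*√74) = -503 + 129*√74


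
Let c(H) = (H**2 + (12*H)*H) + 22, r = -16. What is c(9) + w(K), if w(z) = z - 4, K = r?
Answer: 1055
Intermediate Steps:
c(H) = 22 + 13*H**2 (c(H) = (H**2 + 12*H**2) + 22 = 13*H**2 + 22 = 22 + 13*H**2)
K = -16
w(z) = -4 + z
c(9) + w(K) = (22 + 13*9**2) + (-4 - 16) = (22 + 13*81) - 20 = (22 + 1053) - 20 = 1075 - 20 = 1055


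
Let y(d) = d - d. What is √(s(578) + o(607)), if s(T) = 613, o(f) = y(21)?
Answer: √613 ≈ 24.759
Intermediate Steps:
y(d) = 0
o(f) = 0
√(s(578) + o(607)) = √(613 + 0) = √613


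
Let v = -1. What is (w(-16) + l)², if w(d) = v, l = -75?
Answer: 5776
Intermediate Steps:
w(d) = -1
(w(-16) + l)² = (-1 - 75)² = (-76)² = 5776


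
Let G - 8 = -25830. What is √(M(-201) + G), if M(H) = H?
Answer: I*√26023 ≈ 161.32*I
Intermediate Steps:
G = -25822 (G = 8 - 25830 = -25822)
√(M(-201) + G) = √(-201 - 25822) = √(-26023) = I*√26023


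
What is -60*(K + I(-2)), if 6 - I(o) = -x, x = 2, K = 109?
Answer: -7020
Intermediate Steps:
I(o) = 8 (I(o) = 6 - (-1)*2 = 6 - 1*(-2) = 6 + 2 = 8)
-60*(K + I(-2)) = -60*(109 + 8) = -60*117 = -7020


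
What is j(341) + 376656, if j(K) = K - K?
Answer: 376656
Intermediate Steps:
j(K) = 0
j(341) + 376656 = 0 + 376656 = 376656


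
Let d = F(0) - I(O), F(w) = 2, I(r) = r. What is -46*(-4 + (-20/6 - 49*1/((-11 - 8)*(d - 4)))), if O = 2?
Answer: 41837/114 ≈ 366.99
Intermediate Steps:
d = 0 (d = 2 - 1*2 = 2 - 2 = 0)
-46*(-4 + (-20/6 - 49*1/((-11 - 8)*(d - 4)))) = -46*(-4 + (-20/6 - 49*1/((0 - 4)*(-11 - 8)))) = -46*(-4 + (-20*1/6 - 49/((-4*(-19))))) = -46*(-4 + (-10/3 - 49/76)) = -46*(-4 - 907/228) = -46*(-1819/228) = 41837/114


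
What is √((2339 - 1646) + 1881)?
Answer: 3*√286 ≈ 50.735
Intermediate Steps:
√((2339 - 1646) + 1881) = √(693 + 1881) = √2574 = 3*√286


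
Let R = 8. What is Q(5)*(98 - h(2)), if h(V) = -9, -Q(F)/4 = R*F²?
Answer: -85600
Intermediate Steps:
Q(F) = -32*F²
Q(5)*(98 - h(2)) = (-32*5²)*(98 - 1*(-9)) = (-32*25)*(98 + 9) = -800*107 = -85600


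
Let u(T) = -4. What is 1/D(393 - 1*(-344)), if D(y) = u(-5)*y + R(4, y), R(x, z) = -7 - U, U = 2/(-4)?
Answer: -2/5909 ≈ -0.00033847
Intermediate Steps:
U = -½ (U = 2*(-¼) = -½ ≈ -0.50000)
R(x, z) = -13/2 (R(x, z) = -7 - 1*(-½) = -7 + ½ = -13/2)
D(y) = -13/2 - 4*y (D(y) = -4*y - 13/2 = -13/2 - 4*y)
1/D(393 - 1*(-344)) = 1/(-13/2 - 4*(393 - 1*(-344))) = 1/(-13/2 - 4*(393 + 344)) = 1/(-13/2 - 4*737) = 1/(-13/2 - 2948) = 1/(-5909/2) = -2/5909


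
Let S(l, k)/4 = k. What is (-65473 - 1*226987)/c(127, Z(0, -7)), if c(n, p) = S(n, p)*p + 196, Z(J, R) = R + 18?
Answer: -14623/34 ≈ -430.09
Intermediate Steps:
S(l, k) = 4*k
Z(J, R) = 18 + R
c(n, p) = 196 + 4*p² (c(n, p) = (4*p)*p + 196 = 4*p² + 196 = 196 + 4*p²)
(-65473 - 1*226987)/c(127, Z(0, -7)) = (-65473 - 1*226987)/(196 + 4*(18 - 7)²) = (-65473 - 226987)/(196 + 4*11²) = -292460/(196 + 4*121) = -292460/(196 + 484) = -292460/680 = -292460*1/680 = -14623/34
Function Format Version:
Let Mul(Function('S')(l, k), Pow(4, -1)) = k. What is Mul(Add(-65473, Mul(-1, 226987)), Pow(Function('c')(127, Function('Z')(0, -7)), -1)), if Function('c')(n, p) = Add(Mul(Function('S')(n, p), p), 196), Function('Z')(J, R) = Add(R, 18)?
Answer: Rational(-14623, 34) ≈ -430.09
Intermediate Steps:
Function('S')(l, k) = Mul(4, k)
Function('Z')(J, R) = Add(18, R)
Function('c')(n, p) = Add(196, Mul(4, Pow(p, 2))) (Function('c')(n, p) = Add(Mul(Mul(4, p), p), 196) = Add(Mul(4, Pow(p, 2)), 196) = Add(196, Mul(4, Pow(p, 2))))
Mul(Add(-65473, Mul(-1, 226987)), Pow(Function('c')(127, Function('Z')(0, -7)), -1)) = Mul(Add(-65473, Mul(-1, 226987)), Pow(Add(196, Mul(4, Pow(Add(18, -7), 2))), -1)) = Mul(Add(-65473, -226987), Pow(Add(196, Mul(4, Pow(11, 2))), -1)) = Mul(-292460, Pow(Add(196, Mul(4, 121)), -1)) = Mul(-292460, Pow(Add(196, 484), -1)) = Mul(-292460, Pow(680, -1)) = Mul(-292460, Rational(1, 680)) = Rational(-14623, 34)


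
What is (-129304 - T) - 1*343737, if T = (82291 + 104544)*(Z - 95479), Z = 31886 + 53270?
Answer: 1928224664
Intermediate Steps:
Z = 85156
T = -1928697705 (T = (82291 + 104544)*(85156 - 95479) = 186835*(-10323) = -1928697705)
(-129304 - T) - 1*343737 = (-129304 - 1*(-1928697705)) - 1*343737 = (-129304 + 1928697705) - 343737 = 1928568401 - 343737 = 1928224664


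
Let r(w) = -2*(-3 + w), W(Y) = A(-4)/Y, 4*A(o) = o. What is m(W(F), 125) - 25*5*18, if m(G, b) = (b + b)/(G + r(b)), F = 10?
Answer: -5494750/2441 ≈ -2251.0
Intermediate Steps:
A(o) = o/4
W(Y) = -1/Y (W(Y) = ((¼)*(-4))/Y = -1/Y)
r(w) = 6 - 2*w
m(G, b) = 2*b/(6 + G - 2*b) (m(G, b) = (b + b)/(G + (6 - 2*b)) = (2*b)/(6 + G - 2*b) = 2*b/(6 + G - 2*b))
m(W(F), 125) - 25*5*18 = 2*125/(6 - 1/10 - 2*125) - 25*5*18 = 2*125/(6 - 1*⅒ - 250) - 125*18 = 2*125/(6 - ⅒ - 250) - 1*2250 = 2*125/(-2441/10) - 2250 = 2*125*(-10/2441) - 2250 = -2500/2441 - 2250 = -5494750/2441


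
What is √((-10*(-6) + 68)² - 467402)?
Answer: I*√451018 ≈ 671.58*I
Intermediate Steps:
√((-10*(-6) + 68)² - 467402) = √((60 + 68)² - 467402) = √(128² - 467402) = √(16384 - 467402) = √(-451018) = I*√451018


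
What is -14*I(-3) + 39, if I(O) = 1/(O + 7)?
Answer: 71/2 ≈ 35.500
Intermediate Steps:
I(O) = 1/(7 + O)
-14*I(-3) + 39 = -14/(7 - 3) + 39 = -14/4 + 39 = -14*¼ + 39 = -7/2 + 39 = 71/2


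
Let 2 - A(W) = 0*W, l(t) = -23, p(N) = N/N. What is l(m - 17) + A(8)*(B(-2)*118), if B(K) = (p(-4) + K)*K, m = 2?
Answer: 449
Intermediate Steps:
p(N) = 1
B(K) = K*(1 + K) (B(K) = (1 + K)*K = K*(1 + K))
A(W) = 2 (A(W) = 2 - 0*W = 2 - 1*0 = 2 + 0 = 2)
l(m - 17) + A(8)*(B(-2)*118) = -23 + 2*(-2*(1 - 2)*118) = -23 + 2*(-2*(-1)*118) = -23 + 2*(2*118) = -23 + 2*236 = -23 + 472 = 449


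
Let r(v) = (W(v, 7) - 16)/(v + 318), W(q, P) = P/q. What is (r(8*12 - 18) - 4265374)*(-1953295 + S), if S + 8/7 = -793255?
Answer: 1266492565372380937/108108 ≈ 1.1715e+13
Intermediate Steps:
S = -5552793/7 (S = -8/7 - 793255 = -5552793/7 ≈ -7.9326e+5)
r(v) = (-16 + 7/v)/(318 + v) (r(v) = (7/v - 16)/(v + 318) = (-16 + 7/v)/(318 + v))
(r(8*12 - 18) - 4265374)*(-1953295 + S) = ((7 - 16*(8*12 - 18))/((8*12 - 18)*(318 + (8*12 - 18))) - 4265374)*(-1953295 - 5552793/7) = ((7 - 16*(96 - 18))/((96 - 18)*(318 + (96 - 18))) - 4265374)*(-19225858/7) = ((7 - 16*78)/(78*(318 + 78)) - 4265374)*(-19225858/7) = ((1/78)*(7 - 1248)/396 - 4265374)*(-19225858/7) = ((1/78)*(1/396)*(-1241) - 4265374)*(-19225858/7) = (-1241/30888 - 4265374)*(-19225858/7) = -131748873353/30888*(-19225858/7) = 1266492565372380937/108108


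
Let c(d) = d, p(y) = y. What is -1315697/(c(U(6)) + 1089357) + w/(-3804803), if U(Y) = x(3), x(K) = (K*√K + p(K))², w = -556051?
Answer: -1597852594377544412/1505151032953270677 + 2631394*√3/131864123053 ≈ -1.0616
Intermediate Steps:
x(K) = (K + K^(3/2))² (x(K) = (K*√K + K)² = (K^(3/2) + K)² = (K + K^(3/2))²)
U(Y) = (3 + 3*√3)² (U(Y) = (3 + 3^(3/2))² = (3 + 3*√3)²)
-1315697/(c(U(6)) + 1089357) + w/(-3804803) = -1315697/((36 + 18*√3) + 1089357) - 556051/(-3804803) = -1315697/(1089393 + 18*√3) - 556051*(-1/3804803) = -1315697/(1089393 + 18*√3) + 556051/3804803 = 556051/3804803 - 1315697/(1089393 + 18*√3)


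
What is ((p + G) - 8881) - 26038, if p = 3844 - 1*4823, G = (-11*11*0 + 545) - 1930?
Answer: -37283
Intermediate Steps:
G = -1385 (G = (-121*0 + 545) - 1930 = (0 + 545) - 1930 = 545 - 1930 = -1385)
p = -979 (p = 3844 - 4823 = -979)
((p + G) - 8881) - 26038 = ((-979 - 1385) - 8881) - 26038 = (-2364 - 8881) - 26038 = -11245 - 26038 = -37283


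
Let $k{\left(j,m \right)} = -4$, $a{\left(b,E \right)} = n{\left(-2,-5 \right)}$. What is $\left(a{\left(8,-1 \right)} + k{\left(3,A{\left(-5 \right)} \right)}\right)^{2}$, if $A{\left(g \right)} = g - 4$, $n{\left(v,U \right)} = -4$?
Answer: $64$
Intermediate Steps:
$A{\left(g \right)} = -4 + g$
$a{\left(b,E \right)} = -4$
$\left(a{\left(8,-1 \right)} + k{\left(3,A{\left(-5 \right)} \right)}\right)^{2} = \left(-4 - 4\right)^{2} = \left(-8\right)^{2} = 64$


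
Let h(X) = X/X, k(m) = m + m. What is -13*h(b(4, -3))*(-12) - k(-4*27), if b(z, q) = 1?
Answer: 372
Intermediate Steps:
k(m) = 2*m
h(X) = 1
-13*h(b(4, -3))*(-12) - k(-4*27) = -13*1*(-12) - 2*(-4*27) = -13*(-12) - 2*(-108) = 156 - 1*(-216) = 156 + 216 = 372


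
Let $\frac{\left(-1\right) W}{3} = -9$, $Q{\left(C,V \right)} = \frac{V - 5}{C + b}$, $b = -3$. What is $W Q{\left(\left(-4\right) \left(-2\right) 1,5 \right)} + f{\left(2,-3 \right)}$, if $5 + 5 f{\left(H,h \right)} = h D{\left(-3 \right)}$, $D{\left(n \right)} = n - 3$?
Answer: $\frac{13}{5} \approx 2.6$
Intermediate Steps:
$D{\left(n \right)} = -3 + n$
$Q{\left(C,V \right)} = \frac{-5 + V}{-3 + C}$ ($Q{\left(C,V \right)} = \frac{V - 5}{C - 3} = \frac{-5 + V}{-3 + C}$)
$W = 27$ ($W = \left(-3\right) \left(-9\right) = 27$)
$f{\left(H,h \right)} = -1 - \frac{6 h}{5}$ ($f{\left(H,h \right)} = -1 + \frac{h \left(-3 - 3\right)}{5} = -1 + \frac{h \left(-6\right)}{5} = -1 + \frac{\left(-6\right) h}{5} = -1 - \frac{6 h}{5}$)
$W Q{\left(\left(-4\right) \left(-2\right) 1,5 \right)} + f{\left(2,-3 \right)} = 27 \frac{-5 + 5}{-3 + \left(-4\right) \left(-2\right) 1} - - \frac{13}{5} = 27 \frac{1}{-3 + 8 \cdot 1} \cdot 0 + \left(-1 + \frac{18}{5}\right) = 27 \frac{1}{-3 + 8} \cdot 0 + \frac{13}{5} = 27 \cdot \frac{1}{5} \cdot 0 + \frac{13}{5} = 27 \cdot 0 + \frac{13}{5} = 0 + \frac{13}{5} = \frac{13}{5}$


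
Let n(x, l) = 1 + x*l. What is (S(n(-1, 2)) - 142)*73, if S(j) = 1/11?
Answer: -113953/11 ≈ -10359.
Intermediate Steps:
n(x, l) = 1 + l*x
S(j) = 1/11
(S(n(-1, 2)) - 142)*73 = (1/11 - 142)*73 = -1561/11*73 = -113953/11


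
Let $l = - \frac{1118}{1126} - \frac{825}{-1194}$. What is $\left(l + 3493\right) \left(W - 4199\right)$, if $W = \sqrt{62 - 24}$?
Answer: $- \frac{3286233242175}{224074} + \frac{782622825 \sqrt{38}}{224074} \approx -1.4644 \cdot 10^{7}$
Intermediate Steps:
$l = - \frac{67657}{224074}$ ($l = \left(-1118\right) \frac{1}{1126} - - \frac{275}{398} = - \frac{559}{563} + \frac{275}{398} = - \frac{67657}{224074} \approx -0.30194$)
$W = \sqrt{38} \approx 6.1644$
$\left(l + 3493\right) \left(W - 4199\right) = \left(- \frac{67657}{224074} + 3493\right) \left(\sqrt{38} - 4199\right) = \frac{782622825 \left(-4199 + \sqrt{38}\right)}{224074} = - \frac{3286233242175}{224074} + \frac{782622825 \sqrt{38}}{224074}$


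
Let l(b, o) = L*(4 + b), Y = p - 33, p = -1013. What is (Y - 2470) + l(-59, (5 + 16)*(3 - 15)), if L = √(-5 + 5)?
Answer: -3516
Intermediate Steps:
L = 0 (L = √0 = 0)
Y = -1046 (Y = -1013 - 33 = -1046)
l(b, o) = 0 (l(b, o) = 0*(4 + b) = 0)
(Y - 2470) + l(-59, (5 + 16)*(3 - 15)) = (-1046 - 2470) + 0 = -3516 + 0 = -3516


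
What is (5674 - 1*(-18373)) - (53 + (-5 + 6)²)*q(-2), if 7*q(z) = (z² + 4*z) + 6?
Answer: 168221/7 ≈ 24032.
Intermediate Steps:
q(z) = 6/7 + z²/7 + 4*z/7 (q(z) = ((z² + 4*z) + 6)/7 = (6 + z² + 4*z)/7 = 6/7 + z²/7 + 4*z/7)
(5674 - 1*(-18373)) - (53 + (-5 + 6)²)*q(-2) = (5674 - 1*(-18373)) - (53 + (-5 + 6)²)*(6/7 + (⅐)*(-2)² + (4/7)*(-2)) = (5674 + 18373) - (53 + 1²)*(6/7 + (⅐)*4 - 8/7) = 24047 - (53 + 1)*(6/7 + 4/7 - 8/7) = 24047 - 54*2/7 = 24047 - 1*108/7 = 24047 - 108/7 = 168221/7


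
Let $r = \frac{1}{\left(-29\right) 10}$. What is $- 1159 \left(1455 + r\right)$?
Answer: $- \frac{489038891}{290} \approx -1.6863 \cdot 10^{6}$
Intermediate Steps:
$r = - \frac{1}{290}$ ($r = \frac{1}{-290} = - \frac{1}{290} \approx -0.0034483$)
$- 1159 \left(1455 + r\right) = - 1159 \left(1455 - \frac{1}{290}\right) = \left(-1159\right) \frac{421949}{290} = - \frac{489038891}{290}$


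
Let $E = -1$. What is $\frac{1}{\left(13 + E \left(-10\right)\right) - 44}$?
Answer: $- \frac{1}{21} \approx -0.047619$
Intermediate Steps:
$\frac{1}{\left(13 + E \left(-10\right)\right) - 44} = \frac{1}{\left(13 - -10\right) - 44} = \frac{1}{\left(13 + 10\right) - 44} = \frac{1}{23 - 44} = \frac{1}{-21} = - \frac{1}{21}$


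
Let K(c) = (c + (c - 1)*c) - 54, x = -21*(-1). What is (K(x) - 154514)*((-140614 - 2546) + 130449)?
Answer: 1959108297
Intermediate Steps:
x = 21
K(c) = -54 + c + c*(-1 + c) (K(c) = (c + (-1 + c)*c) - 54 = (c + c*(-1 + c)) - 54 = -54 + c + c*(-1 + c))
(K(x) - 154514)*((-140614 - 2546) + 130449) = ((-54 + 21²) - 154514)*((-140614 - 2546) + 130449) = ((-54 + 441) - 154514)*(-143160 + 130449) = (387 - 154514)*(-12711) = -154127*(-12711) = 1959108297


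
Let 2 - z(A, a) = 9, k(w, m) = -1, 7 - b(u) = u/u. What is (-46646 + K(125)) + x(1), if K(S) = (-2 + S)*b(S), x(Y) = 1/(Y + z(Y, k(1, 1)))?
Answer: -275449/6 ≈ -45908.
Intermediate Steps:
b(u) = 6 (b(u) = 7 - u/u = 7 - 1*1 = 7 - 1 = 6)
z(A, a) = -7 (z(A, a) = 2 - 1*9 = 2 - 9 = -7)
x(Y) = 1/(-7 + Y) (x(Y) = 1/(Y - 7) = 1/(-7 + Y))
K(S) = -12 + 6*S (K(S) = (-2 + S)*6 = -12 + 6*S)
(-46646 + K(125)) + x(1) = (-46646 + (-12 + 6*125)) + 1/(-7 + 1) = (-46646 + (-12 + 750)) + 1/(-6) = (-46646 + 738) - ⅙ = -45908 - ⅙ = -275449/6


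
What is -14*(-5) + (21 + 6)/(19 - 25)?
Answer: 131/2 ≈ 65.500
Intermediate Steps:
-14*(-5) + (21 + 6)/(19 - 25) = 70 + 27/(-6) = 70 + 27*(-⅙) = 70 - 9/2 = 131/2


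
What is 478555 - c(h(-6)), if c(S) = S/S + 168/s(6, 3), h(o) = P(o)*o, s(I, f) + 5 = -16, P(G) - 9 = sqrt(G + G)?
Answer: 478562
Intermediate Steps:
P(G) = 9 + sqrt(2)*sqrt(G) (P(G) = 9 + sqrt(G + G) = 9 + sqrt(2*G) = 9 + sqrt(2)*sqrt(G))
s(I, f) = -21 (s(I, f) = -5 - 16 = -21)
h(o) = o*(9 + sqrt(2)*sqrt(o)) (h(o) = (9 + sqrt(2)*sqrt(o))*o = o*(9 + sqrt(2)*sqrt(o)))
c(S) = -7 (c(S) = S/S + 168/(-21) = 1 + 168*(-1/21) = 1 - 8 = -7)
478555 - c(h(-6)) = 478555 - 1*(-7) = 478555 + 7 = 478562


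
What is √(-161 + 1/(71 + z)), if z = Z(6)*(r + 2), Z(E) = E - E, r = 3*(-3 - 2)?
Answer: 3*I*√90170/71 ≈ 12.688*I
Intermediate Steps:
r = -15 (r = 3*(-5) = -15)
Z(E) = 0
z = 0 (z = 0*(-15 + 2) = 0*(-13) = 0)
√(-161 + 1/(71 + z)) = √(-161 + 1/(71 + 0)) = √(-161 + 1/71) = √(-11430/71) = 3*I*√90170/71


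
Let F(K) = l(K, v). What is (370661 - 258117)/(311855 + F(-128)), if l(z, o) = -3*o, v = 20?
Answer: 112544/311795 ≈ 0.36096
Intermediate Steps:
F(K) = -60 (F(K) = -3*20 = -60)
(370661 - 258117)/(311855 + F(-128)) = (370661 - 258117)/(311855 - 60) = 112544/311795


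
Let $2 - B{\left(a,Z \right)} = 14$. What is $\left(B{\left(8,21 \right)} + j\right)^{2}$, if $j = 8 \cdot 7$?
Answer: $1936$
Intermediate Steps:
$B{\left(a,Z \right)} = -12$ ($B{\left(a,Z \right)} = 2 - 14 = -12$)
$j = 56$
$\left(B{\left(8,21 \right)} + j\right)^{2} = \left(-12 + 56\right)^{2} = 44^{2} = 1936$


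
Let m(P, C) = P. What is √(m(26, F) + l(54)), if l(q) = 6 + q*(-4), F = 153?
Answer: 2*I*√46 ≈ 13.565*I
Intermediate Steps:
l(q) = 6 - 4*q
√(m(26, F) + l(54)) = √(26 + (6 - 4*54)) = √(26 + (6 - 216)) = √(26 - 210) = √(-184) = 2*I*√46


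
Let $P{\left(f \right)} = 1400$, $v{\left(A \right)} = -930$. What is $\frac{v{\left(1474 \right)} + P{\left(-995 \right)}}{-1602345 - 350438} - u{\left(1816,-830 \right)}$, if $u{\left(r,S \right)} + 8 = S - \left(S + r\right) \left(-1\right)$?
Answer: $- \frac{289012354}{1952783} \approx -148.0$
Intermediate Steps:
$u{\left(r,S \right)} = -8 + r + 2 S$ ($u{\left(r,S \right)} = -8 + \left(S - \left(S + r\right) \left(-1\right)\right) = -8 + \left(S - \left(- S - r\right)\right) = -8 + \left(S + \left(S + r\right)\right) = -8 + \left(r + 2 S\right) = -8 + r + 2 S$)
$\frac{v{\left(1474 \right)} + P{\left(-995 \right)}}{-1602345 - 350438} - u{\left(1816,-830 \right)} = \frac{-930 + 1400}{-1602345 - 350438} - \left(-8 + 1816 + 2 \left(-830\right)\right) = \frac{470}{-1952783} - \left(-8 + 1816 - 1660\right) = 470 \left(- \frac{1}{1952783}\right) - 148 = - \frac{470}{1952783} - 148 = - \frac{289012354}{1952783}$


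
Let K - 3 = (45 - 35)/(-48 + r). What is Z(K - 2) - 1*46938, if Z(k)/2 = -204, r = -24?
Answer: -47346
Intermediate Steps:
K = 103/36 (K = 3 + (45 - 35)/(-48 - 24) = 3 + 10/(-72) = 3 + 10*(-1/72) = 3 - 5/36 = 103/36 ≈ 2.8611)
Z(k) = -408 (Z(k) = 2*(-204) = -408)
Z(K - 2) - 1*46938 = -408 - 1*46938 = -408 - 46938 = -47346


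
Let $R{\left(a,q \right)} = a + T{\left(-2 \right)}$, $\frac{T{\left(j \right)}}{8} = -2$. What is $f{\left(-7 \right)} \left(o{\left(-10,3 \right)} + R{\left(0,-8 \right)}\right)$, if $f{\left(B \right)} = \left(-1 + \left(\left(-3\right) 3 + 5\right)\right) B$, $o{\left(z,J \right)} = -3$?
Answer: $-665$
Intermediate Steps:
$T{\left(j \right)} = -16$ ($T{\left(j \right)} = 8 \left(-2\right) = -16$)
$R{\left(a,q \right)} = -16 + a$ ($R{\left(a,q \right)} = a - 16 = -16 + a$)
$f{\left(B \right)} = - 5 B$ ($f{\left(B \right)} = \left(-1 + \left(-9 + 5\right)\right) B = \left(-1 - 4\right) B = - 5 B$)
$f{\left(-7 \right)} \left(o{\left(-10,3 \right)} + R{\left(0,-8 \right)}\right) = \left(-5\right) \left(-7\right) \left(-3 + \left(-16 + 0\right)\right) = 35 \left(-3 - 16\right) = 35 \left(-19\right) = -665$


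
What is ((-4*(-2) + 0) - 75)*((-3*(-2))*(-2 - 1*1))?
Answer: 1206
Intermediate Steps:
((-4*(-2) + 0) - 75)*((-3*(-2))*(-2 - 1*1)) = ((8 + 0) - 75)*(6*(-2 - 1)) = (8 - 75)*(6*(-3)) = -67*(-18) = 1206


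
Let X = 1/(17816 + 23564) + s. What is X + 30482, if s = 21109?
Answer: 2134835581/41380 ≈ 51591.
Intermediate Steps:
X = 873490421/41380 (X = 1/(17816 + 23564) + 21109 = 1/41380 + 21109 = 873490421/41380 ≈ 21109.)
X + 30482 = 873490421/41380 + 30482 = 2134835581/41380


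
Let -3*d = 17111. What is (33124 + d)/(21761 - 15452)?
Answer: 82261/18927 ≈ 4.3462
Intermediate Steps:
d = -17111/3 (d = -⅓*17111 = -17111/3 ≈ -5703.7)
(33124 + d)/(21761 - 15452) = (33124 - 17111/3)/(21761 - 15452) = (82261/3)/6309 = (82261/3)*(1/6309) = 82261/18927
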